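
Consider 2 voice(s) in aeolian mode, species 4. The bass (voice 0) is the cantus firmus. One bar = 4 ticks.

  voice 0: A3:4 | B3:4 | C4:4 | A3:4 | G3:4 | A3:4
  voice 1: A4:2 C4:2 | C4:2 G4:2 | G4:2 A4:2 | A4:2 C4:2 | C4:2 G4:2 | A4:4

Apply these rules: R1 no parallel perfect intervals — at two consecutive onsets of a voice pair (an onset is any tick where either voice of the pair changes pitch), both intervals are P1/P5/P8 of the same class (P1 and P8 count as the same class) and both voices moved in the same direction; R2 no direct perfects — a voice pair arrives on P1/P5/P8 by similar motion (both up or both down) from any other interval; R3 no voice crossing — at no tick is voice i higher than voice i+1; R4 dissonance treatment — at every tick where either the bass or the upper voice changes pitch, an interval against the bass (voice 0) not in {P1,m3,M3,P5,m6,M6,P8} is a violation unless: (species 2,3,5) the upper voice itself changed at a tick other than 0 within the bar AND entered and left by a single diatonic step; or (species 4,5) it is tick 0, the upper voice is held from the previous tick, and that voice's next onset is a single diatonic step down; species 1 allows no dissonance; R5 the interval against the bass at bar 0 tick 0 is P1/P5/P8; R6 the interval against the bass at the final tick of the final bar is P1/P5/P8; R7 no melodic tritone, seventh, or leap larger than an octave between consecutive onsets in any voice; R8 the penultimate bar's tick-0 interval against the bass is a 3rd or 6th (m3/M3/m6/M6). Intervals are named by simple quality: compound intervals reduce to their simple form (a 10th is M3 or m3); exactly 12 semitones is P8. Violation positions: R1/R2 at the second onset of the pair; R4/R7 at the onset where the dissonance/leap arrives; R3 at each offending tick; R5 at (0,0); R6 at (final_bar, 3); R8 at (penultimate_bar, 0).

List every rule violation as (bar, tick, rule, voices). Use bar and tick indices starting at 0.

(1, 0, R4, (0, 1))
(4, 0, R4, (0, 1))
(4, 0, R8, (0, 1))
(5, 0, R1, (0, 1))

bar 0: v0=A3 v1=A4 downbeat P8
bar 1: v0=B3 v1=C4 downbeat m2
bar 2: v0=C4 v1=G4 downbeat P5
bar 3: v0=A3 v1=A4 downbeat P8
bar 4: v0=G3 v1=C4 downbeat P4
bar 5: v0=A3 v1=A4 downbeat P8
  -> R4 @ bar 1 tick 0 v(0, 1): B3/C4 m2 untreated
  -> R4 @ bar 4 tick 0 v(0, 1): G3/C4 P4 untreated
  -> R8 @ bar 4 tick 0 v(0, 1): penult P4 not 3rd/6th
  -> R1 @ bar 5 tick 0 v(0, 1): G3/G4 P8 -> A3/A4 P8 similar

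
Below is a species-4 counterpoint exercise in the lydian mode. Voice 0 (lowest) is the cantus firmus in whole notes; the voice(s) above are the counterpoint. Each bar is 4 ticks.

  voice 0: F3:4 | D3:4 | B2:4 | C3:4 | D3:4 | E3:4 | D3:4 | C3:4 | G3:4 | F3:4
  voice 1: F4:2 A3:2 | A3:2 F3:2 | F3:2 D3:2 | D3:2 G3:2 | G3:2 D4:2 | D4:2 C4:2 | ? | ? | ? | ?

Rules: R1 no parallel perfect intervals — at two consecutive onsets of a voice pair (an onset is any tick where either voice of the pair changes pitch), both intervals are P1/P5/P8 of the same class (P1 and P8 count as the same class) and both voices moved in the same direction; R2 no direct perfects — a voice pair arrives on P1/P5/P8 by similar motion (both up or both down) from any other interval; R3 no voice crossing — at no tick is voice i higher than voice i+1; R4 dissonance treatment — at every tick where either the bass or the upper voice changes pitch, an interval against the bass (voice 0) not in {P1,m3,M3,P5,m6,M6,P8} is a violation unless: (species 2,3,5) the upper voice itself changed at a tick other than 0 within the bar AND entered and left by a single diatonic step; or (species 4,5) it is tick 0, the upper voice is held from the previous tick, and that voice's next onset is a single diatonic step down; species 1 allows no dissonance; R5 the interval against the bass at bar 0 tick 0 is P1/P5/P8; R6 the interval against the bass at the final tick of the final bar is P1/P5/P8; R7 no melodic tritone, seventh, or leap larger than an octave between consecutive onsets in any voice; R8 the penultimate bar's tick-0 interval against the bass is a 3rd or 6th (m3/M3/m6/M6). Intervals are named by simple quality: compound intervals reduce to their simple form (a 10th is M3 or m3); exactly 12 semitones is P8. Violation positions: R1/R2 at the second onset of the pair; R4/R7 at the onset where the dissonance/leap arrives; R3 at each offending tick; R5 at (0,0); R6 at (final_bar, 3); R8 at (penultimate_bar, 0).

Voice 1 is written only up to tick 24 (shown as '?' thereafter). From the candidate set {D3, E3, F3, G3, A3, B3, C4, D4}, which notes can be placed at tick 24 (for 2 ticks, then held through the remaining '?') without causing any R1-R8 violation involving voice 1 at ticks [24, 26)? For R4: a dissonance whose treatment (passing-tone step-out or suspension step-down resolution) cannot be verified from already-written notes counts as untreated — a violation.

D3: violates R2,R7
E3: violates R4
F3: legal
G3: violates R4
A3: violates R2
B3: legal
C4: violates R4
D4: legal

{B3, D4, F3}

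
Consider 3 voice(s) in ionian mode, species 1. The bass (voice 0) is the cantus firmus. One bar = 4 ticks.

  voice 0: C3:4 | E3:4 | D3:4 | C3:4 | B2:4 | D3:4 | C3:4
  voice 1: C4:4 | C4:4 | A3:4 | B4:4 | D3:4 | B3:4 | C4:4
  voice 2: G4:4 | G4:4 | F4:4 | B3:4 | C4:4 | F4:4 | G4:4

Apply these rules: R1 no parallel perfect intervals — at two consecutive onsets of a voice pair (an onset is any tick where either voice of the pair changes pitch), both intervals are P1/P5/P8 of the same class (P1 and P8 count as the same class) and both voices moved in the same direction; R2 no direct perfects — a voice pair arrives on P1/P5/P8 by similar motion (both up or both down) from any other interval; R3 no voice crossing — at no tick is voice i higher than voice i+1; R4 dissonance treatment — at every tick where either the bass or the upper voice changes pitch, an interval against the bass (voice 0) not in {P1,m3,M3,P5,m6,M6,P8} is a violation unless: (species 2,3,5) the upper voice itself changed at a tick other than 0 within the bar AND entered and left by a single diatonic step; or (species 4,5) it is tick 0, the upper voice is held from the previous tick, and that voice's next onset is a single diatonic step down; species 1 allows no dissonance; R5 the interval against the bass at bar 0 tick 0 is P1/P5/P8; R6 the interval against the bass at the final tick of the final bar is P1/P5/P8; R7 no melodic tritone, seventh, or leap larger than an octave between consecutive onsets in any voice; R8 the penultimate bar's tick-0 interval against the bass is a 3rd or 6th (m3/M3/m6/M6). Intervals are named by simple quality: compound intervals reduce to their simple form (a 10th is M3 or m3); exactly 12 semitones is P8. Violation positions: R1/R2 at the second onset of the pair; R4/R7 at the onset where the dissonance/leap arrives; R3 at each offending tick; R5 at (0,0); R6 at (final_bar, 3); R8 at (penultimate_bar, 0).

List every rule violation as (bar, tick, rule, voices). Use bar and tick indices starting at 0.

(2, 0, R2, (0, 1))
(3, 0, R3, (1, 2))
(3, 0, R4, (0, 1))
(3, 0, R4, (0, 2))
(3, 0, R7, (1,))
(3, 0, R7, (2,))
(3, 1, R3, (1, 2))
(3, 2, R3, (1, 2))
(3, 3, R3, (1, 2))
(4, 0, R4, (0, 2))
(4, 0, R7, (1,))
(6, 0, R2, (1, 2))

bar 0: v0=C3 v1=C4 v2=G4 downbeat P5
bar 1: v0=E3 v1=C4 v2=G4 downbeat m3
bar 2: v0=D3 v1=A3 v2=F4 downbeat m3
bar 3: v0=C3 v1=B4 v2=B3 downbeat M7
bar 4: v0=B2 v1=D3 v2=C4 downbeat m2
bar 5: v0=D3 v1=B3 v2=F4 downbeat m3
bar 6: v0=C3 v1=C4 v2=G4 downbeat P5
  -> R2 @ bar 2 tick 0 v(0, 1): E3/C4 m6 -> D3/A3 P5 similar
  -> R3 @ bar 3 tick 0 v(1, 2): B4 above B3
  -> R4 @ bar 3 tick 0 v(0, 1): C3/B4 M7 untreated
  -> R4 @ bar 3 tick 0 v(0, 2): C3/B3 M7 untreated
  -> R7 @ bar 3 tick 0 v(1,): A3->B4 leap 14st
  -> R7 @ bar 3 tick 0 v(2,): F4->B3 leap 6st
  -> R3 @ bar 3 tick 1 v(1, 2): B4 above B3
  -> R3 @ bar 3 tick 2 v(1, 2): B4 above B3
  -> R3 @ bar 3 tick 3 v(1, 2): B4 above B3
  -> R4 @ bar 4 tick 0 v(0, 2): B2/C4 m2 untreated
  -> R7 @ bar 4 tick 0 v(1,): B4->D3 leap 21st
  -> R2 @ bar 6 tick 0 v(1, 2): B3/F4 TT -> C4/G4 P5 similar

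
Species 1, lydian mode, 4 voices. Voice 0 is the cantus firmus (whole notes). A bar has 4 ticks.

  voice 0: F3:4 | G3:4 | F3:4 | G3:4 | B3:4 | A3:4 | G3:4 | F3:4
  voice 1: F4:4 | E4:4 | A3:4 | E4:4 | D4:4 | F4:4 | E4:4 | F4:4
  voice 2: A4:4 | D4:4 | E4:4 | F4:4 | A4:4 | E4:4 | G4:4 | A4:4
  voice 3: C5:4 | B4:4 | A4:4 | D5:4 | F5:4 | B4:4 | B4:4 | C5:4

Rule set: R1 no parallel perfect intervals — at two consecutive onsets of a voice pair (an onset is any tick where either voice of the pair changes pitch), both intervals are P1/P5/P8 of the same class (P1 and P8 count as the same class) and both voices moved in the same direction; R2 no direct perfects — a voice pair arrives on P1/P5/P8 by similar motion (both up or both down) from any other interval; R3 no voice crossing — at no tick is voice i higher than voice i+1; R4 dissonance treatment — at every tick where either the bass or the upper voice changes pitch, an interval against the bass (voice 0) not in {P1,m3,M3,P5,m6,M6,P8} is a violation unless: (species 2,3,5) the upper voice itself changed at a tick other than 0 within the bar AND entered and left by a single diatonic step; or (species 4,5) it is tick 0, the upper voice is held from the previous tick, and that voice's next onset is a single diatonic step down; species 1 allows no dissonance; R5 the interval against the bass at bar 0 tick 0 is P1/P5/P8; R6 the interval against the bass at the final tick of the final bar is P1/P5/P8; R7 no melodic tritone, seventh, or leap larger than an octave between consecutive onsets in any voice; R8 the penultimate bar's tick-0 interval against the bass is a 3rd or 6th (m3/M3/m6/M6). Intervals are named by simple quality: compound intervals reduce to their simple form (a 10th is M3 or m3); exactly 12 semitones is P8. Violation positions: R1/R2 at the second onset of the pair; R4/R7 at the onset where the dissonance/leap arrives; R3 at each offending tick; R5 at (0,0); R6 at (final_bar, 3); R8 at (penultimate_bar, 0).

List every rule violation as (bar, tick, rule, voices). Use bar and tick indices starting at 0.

bar 0: v0=F3 v1=F4 v2=A4 v3=C5 downbeat P5
bar 1: v0=G3 v1=E4 v2=D4 v3=B4 downbeat M3
bar 2: v0=F3 v1=A3 v2=E4 v3=A4 downbeat M3
bar 3: v0=G3 v1=E4 v2=F4 v3=D5 downbeat P5
bar 4: v0=B3 v1=D4 v2=A4 v3=F5 downbeat TT
bar 5: v0=A3 v1=F4 v2=E4 v3=B4 downbeat M2
bar 6: v0=G3 v1=E4 v2=G4 v3=B4 downbeat M3
bar 7: v0=F3 v1=F4 v2=A4 v3=C5 downbeat P5
  -> R5 @ bar 0 tick 0 v(0, 2): opens on M3
  -> R1 @ bar 1 tick 0 v(1, 3): F4/C5 P5 -> E4/B4 P5 similar
  -> R3 @ bar 1 tick 0 v(1, 2): E4 above D4
  -> R3 @ bar 1 tick 1 v(1, 2): E4 above D4
  -> R3 @ bar 1 tick 2 v(1, 2): E4 above D4
  -> R3 @ bar 1 tick 3 v(1, 2): E4 above D4
  -> R2 @ bar 2 tick 0 v(1, 3): E4/B4 P5 -> A3/A4 P8 similar
  -> R4 @ bar 2 tick 0 v(0, 2): F3/E4 M7 untreated
  -> R2 @ bar 3 tick 0 v(0, 3): F3/A4 M3 -> G3/D5 P5 similar
  -> R4 @ bar 3 tick 0 v(0, 2): G3/F4 m7 untreated
  -> R4 @ bar 4 tick 0 v(0, 2): B3/A4 m7 untreated
  -> R4 @ bar 4 tick 0 v(0, 3): B3/F5 TT untreated
  -> R2 @ bar 5 tick 0 v(0, 2): B3/A4 m7 -> A3/E4 P5 similar
  -> R2 @ bar 5 tick 0 v(2, 3): A4/F5 m6 -> E4/B4 P5 similar
  -> R3 @ bar 5 tick 0 v(1, 2): F4 above E4
  -> R4 @ bar 5 tick 0 v(0, 3): A3/B4 M2 untreated
  -> R7 @ bar 5 tick 0 v(3,): F5->B4 leap 6st
  -> R3 @ bar 5 tick 1 v(1, 2): F4 above E4
  -> R3 @ bar 5 tick 2 v(1, 2): F4 above E4
  -> R3 @ bar 5 tick 3 v(1, 2): F4 above E4
  -> R8 @ bar 6 tick 0 v(0, 2): penult P8 not 3rd/6th
  -> R1 @ bar 7 tick 0 v(1, 3): E4/B4 P5 -> F4/C5 P5 similar
  -> R6 @ bar 7 tick 3 v(0, 2): closes on M3

(0, 0, R5, (0, 2))
(1, 0, R1, (1, 3))
(1, 0, R3, (1, 2))
(1, 1, R3, (1, 2))
(1, 2, R3, (1, 2))
(1, 3, R3, (1, 2))
(2, 0, R2, (1, 3))
(2, 0, R4, (0, 2))
(3, 0, R2, (0, 3))
(3, 0, R4, (0, 2))
(4, 0, R4, (0, 2))
(4, 0, R4, (0, 3))
(5, 0, R2, (0, 2))
(5, 0, R2, (2, 3))
(5, 0, R3, (1, 2))
(5, 0, R4, (0, 3))
(5, 0, R7, (3,))
(5, 1, R3, (1, 2))
(5, 2, R3, (1, 2))
(5, 3, R3, (1, 2))
(6, 0, R8, (0, 2))
(7, 0, R1, (1, 3))
(7, 3, R6, (0, 2))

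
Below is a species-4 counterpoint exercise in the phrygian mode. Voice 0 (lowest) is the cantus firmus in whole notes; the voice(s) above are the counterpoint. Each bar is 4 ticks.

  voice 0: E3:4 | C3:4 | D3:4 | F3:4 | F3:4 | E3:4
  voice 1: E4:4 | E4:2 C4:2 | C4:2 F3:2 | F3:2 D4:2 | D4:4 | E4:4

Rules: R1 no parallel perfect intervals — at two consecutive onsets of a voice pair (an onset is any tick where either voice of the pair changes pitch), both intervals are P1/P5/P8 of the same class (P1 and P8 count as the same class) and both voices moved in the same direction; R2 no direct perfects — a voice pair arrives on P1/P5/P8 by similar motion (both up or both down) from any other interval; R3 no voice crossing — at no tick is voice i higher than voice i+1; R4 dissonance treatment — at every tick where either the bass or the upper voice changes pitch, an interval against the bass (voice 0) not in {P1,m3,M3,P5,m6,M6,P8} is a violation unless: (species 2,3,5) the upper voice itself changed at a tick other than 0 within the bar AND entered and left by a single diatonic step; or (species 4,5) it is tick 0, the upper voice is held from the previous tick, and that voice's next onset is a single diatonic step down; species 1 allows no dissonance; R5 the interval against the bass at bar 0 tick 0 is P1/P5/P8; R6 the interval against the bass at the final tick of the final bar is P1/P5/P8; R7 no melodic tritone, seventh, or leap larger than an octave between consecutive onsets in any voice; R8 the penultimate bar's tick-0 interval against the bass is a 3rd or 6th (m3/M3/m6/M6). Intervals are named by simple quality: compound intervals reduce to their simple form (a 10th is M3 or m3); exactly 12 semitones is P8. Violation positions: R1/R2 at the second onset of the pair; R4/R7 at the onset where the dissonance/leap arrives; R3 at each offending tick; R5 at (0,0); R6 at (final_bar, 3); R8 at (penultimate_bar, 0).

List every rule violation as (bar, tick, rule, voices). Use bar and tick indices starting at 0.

bar 0: v0=E3 v1=E4 downbeat P8
bar 1: v0=C3 v1=E4 downbeat M3
bar 2: v0=D3 v1=C4 downbeat m7
bar 3: v0=F3 v1=F3 downbeat P1
bar 4: v0=F3 v1=D4 downbeat M6
bar 5: v0=E3 v1=E4 downbeat P8
  -> R4 @ bar 2 tick 0 v(0, 1): D3/C4 m7 untreated

(2, 0, R4, (0, 1))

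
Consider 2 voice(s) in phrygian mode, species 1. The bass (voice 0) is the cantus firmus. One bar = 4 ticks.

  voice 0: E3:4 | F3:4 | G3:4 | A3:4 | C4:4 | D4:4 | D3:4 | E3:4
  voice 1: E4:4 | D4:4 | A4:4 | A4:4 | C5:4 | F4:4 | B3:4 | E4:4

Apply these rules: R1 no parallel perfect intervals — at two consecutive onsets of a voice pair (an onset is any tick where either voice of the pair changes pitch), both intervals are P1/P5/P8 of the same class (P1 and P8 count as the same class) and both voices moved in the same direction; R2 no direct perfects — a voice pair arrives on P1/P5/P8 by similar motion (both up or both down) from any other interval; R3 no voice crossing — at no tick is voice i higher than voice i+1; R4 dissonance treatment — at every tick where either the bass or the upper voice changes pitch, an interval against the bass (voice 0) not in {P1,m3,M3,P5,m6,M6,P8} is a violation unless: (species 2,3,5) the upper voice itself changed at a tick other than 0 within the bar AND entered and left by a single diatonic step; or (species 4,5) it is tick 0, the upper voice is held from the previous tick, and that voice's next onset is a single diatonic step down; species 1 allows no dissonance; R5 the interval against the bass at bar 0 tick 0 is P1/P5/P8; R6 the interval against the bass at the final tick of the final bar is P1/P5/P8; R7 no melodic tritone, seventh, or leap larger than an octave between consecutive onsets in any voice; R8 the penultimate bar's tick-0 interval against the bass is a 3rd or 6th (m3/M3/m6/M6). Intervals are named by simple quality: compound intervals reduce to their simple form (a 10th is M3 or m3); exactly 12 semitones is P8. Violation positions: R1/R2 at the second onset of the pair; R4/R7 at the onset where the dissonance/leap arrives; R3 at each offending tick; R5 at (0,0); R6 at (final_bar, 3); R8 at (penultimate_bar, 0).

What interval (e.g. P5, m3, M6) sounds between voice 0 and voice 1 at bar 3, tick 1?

P8

voice 0=A3 voice 1=A4 -> P8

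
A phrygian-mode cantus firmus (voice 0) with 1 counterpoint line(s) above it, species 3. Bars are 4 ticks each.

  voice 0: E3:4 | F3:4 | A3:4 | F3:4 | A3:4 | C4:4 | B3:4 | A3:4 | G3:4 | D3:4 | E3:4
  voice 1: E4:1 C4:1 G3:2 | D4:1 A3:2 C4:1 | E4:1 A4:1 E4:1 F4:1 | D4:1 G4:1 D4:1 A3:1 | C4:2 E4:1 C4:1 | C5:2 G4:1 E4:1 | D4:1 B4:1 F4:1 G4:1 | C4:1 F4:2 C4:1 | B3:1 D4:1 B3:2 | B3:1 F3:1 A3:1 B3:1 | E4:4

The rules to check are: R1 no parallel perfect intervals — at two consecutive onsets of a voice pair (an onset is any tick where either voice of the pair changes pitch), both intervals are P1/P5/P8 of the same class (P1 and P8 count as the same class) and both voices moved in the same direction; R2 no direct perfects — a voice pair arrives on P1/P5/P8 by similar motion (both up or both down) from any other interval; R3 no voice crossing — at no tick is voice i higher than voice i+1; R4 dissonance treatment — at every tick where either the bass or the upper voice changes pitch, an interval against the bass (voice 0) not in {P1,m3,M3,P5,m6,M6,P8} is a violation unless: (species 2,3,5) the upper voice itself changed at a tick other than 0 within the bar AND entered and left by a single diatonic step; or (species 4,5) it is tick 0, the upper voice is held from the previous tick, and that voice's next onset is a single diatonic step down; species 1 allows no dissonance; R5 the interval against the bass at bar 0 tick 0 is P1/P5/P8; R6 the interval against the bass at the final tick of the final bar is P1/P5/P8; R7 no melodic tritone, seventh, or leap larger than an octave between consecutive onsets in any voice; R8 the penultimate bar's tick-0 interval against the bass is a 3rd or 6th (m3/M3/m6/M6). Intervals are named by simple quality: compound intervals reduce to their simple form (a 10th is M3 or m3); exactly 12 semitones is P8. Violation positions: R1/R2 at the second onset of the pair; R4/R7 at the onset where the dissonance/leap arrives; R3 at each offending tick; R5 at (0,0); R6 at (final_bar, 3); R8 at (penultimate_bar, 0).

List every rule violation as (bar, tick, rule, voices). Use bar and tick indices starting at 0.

bar 0: v0=E3 v1=E4 downbeat P8
bar 1: v0=F3 v1=D4 downbeat M6
bar 2: v0=A3 v1=E4 downbeat P5
bar 3: v0=F3 v1=D4 downbeat M6
bar 4: v0=A3 v1=C4 downbeat m3
bar 5: v0=C4 v1=C5 downbeat P8
bar 6: v0=B3 v1=D4 downbeat m3
bar 7: v0=A3 v1=C4 downbeat m3
bar 8: v0=G3 v1=B3 downbeat M3
bar 9: v0=D3 v1=B3 downbeat M6
bar 10: v0=E3 v1=E4 downbeat P8
  -> R1 @ bar 2 tick 0 v(0, 1): F3/C4 P5 -> A3/E4 P5 similar
  -> R4 @ bar 3 tick 1 v(0, 1): F3/G4 M2 untreated
  -> R2 @ bar 5 tick 0 v(0, 1): A3/C4 m3 -> C4/C5 P8 similar
  -> R4 @ bar 6 tick 2 v(0, 1): B3/F4 TT untreated
  -> R7 @ bar 6 tick 2 v(1,): B4->F4 leap 6st
  -> R7 @ bar 9 tick 1 v(1,): B3->F3 leap 6st
  -> R2 @ bar 10 tick 0 v(0, 1): D3/B3 M6 -> E3/E4 P8 similar

(2, 0, R1, (0, 1))
(3, 1, R4, (0, 1))
(5, 0, R2, (0, 1))
(6, 2, R4, (0, 1))
(6, 2, R7, (1,))
(9, 1, R7, (1,))
(10, 0, R2, (0, 1))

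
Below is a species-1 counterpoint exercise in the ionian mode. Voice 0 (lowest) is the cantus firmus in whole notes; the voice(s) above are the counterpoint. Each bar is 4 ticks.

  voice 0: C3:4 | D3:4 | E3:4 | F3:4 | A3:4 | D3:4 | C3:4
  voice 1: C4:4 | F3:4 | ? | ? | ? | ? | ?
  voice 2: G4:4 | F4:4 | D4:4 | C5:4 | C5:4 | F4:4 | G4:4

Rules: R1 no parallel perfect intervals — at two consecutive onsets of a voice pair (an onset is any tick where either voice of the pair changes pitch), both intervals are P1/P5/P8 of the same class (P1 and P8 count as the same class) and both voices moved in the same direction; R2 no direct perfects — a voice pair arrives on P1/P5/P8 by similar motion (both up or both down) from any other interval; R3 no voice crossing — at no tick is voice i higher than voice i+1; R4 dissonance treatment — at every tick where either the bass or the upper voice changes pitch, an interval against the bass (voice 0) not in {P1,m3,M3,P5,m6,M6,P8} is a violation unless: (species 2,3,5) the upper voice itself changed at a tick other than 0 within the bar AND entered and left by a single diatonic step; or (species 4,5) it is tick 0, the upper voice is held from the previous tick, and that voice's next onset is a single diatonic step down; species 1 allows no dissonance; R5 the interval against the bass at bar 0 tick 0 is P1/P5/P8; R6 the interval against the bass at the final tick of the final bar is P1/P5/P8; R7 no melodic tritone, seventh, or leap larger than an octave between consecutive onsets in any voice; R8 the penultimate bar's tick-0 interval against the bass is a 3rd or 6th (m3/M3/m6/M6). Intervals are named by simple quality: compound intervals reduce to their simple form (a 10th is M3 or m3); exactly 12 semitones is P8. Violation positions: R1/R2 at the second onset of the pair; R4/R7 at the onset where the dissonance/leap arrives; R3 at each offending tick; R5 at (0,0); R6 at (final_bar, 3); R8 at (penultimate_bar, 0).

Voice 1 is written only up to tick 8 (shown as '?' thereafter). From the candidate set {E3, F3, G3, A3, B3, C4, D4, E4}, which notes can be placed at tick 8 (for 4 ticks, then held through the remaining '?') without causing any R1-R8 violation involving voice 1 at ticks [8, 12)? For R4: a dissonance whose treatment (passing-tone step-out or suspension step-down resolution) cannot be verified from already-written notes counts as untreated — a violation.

{C4, E3, G3}

E3: legal
F3: violates R4
G3: legal
A3: violates R4
B3: violates R2,R7
C4: legal
D4: violates R4
E4: violates R2,R3,R7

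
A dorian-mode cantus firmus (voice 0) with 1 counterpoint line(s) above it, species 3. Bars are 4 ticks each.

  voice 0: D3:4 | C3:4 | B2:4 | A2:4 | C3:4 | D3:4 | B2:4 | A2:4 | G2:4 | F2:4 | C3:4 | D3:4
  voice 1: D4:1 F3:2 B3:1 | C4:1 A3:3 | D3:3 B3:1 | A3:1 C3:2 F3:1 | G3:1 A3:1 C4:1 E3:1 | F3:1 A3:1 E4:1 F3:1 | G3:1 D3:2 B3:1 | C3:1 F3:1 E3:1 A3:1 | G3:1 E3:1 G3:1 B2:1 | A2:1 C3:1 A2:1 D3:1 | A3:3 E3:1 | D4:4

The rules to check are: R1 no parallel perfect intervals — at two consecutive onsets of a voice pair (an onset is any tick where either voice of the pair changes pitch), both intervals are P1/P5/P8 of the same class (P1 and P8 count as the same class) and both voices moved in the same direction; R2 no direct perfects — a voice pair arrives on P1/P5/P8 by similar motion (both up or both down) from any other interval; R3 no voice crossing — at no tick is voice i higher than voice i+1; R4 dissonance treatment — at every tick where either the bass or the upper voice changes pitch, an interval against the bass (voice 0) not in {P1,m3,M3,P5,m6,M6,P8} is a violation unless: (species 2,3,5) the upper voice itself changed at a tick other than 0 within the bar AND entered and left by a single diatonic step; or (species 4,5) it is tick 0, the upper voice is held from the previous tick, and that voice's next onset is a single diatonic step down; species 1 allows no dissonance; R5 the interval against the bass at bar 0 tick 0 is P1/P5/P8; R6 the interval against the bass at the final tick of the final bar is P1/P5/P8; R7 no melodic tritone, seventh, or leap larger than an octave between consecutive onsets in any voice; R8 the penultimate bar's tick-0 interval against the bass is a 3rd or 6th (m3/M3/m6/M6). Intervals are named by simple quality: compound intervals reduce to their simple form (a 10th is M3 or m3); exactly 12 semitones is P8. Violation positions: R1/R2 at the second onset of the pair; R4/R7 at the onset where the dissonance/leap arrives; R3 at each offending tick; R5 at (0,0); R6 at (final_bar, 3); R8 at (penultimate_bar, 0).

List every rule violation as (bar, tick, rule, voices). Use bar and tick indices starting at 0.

(0, 3, R7, (1,))
(3, 0, R1, (0, 1))
(4, 0, R2, (0, 1))
(5, 2, R4, (0, 1))
(5, 3, R7, (1,))
(7, 0, R7, (1,))
(8, 0, R1, (0, 1))
(11, 0, R2, (0, 1))
(11, 0, R7, (1,))

bar 0: v0=D3 v1=D4 downbeat P8
bar 1: v0=C3 v1=C4 downbeat P8
bar 2: v0=B2 v1=D3 downbeat m3
bar 3: v0=A2 v1=A3 downbeat P8
bar 4: v0=C3 v1=G3 downbeat P5
bar 5: v0=D3 v1=F3 downbeat m3
bar 6: v0=B2 v1=G3 downbeat m6
bar 7: v0=A2 v1=C3 downbeat m3
bar 8: v0=G2 v1=G3 downbeat P8
bar 9: v0=F2 v1=A2 downbeat M3
bar 10: v0=C3 v1=A3 downbeat M6
bar 11: v0=D3 v1=D4 downbeat P8
  -> R7 @ bar 0 tick 3 v(1,): F3->B3 leap 6st
  -> R1 @ bar 3 tick 0 v(0, 1): B2/B3 P8 -> A2/A3 P8 similar
  -> R2 @ bar 4 tick 0 v(0, 1): A2/F3 m6 -> C3/G3 P5 similar
  -> R4 @ bar 5 tick 2 v(0, 1): D3/E4 M2 untreated
  -> R7 @ bar 5 tick 3 v(1,): E4->F3 leap 11st
  -> R7 @ bar 7 tick 0 v(1,): B3->C3 leap 11st
  -> R1 @ bar 8 tick 0 v(0, 1): A2/A3 P8 -> G2/G3 P8 similar
  -> R2 @ bar 11 tick 0 v(0, 1): C3/E3 M3 -> D3/D4 P8 similar
  -> R7 @ bar 11 tick 0 v(1,): E3->D4 leap 10st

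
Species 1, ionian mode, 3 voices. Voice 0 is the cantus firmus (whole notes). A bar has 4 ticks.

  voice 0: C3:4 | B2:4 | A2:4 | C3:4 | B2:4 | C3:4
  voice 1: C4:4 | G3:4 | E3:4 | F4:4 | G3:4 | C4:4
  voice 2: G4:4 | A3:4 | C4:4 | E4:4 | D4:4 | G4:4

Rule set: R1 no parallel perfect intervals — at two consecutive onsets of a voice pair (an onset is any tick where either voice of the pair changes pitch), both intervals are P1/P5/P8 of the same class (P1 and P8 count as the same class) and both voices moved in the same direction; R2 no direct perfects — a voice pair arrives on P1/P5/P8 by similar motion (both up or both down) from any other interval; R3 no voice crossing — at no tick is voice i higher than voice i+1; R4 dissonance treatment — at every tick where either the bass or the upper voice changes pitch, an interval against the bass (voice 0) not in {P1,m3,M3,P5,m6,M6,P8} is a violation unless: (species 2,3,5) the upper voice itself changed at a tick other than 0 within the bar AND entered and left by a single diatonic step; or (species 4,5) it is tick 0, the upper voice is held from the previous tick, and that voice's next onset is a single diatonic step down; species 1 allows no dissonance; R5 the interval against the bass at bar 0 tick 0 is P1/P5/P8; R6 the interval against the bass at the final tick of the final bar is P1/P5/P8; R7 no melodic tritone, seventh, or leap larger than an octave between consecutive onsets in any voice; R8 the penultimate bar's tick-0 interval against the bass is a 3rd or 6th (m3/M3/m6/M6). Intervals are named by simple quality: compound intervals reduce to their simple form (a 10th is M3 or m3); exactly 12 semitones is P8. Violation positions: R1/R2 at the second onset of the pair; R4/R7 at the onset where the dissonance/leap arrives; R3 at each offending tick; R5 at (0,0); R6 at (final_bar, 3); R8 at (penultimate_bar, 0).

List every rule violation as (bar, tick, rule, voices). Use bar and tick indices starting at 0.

bar 0: v0=C3 v1=C4 v2=G4 downbeat P5
bar 1: v0=B2 v1=G3 v2=A3 downbeat m7
bar 2: v0=A2 v1=E3 v2=C4 downbeat m3
bar 3: v0=C3 v1=F4 v2=E4 downbeat M3
bar 4: v0=B2 v1=G3 v2=D4 downbeat m3
bar 5: v0=C3 v1=C4 v2=G4 downbeat P5
  -> R4 @ bar 1 tick 0 v(0, 2): B2/A3 m7 untreated
  -> R7 @ bar 1 tick 0 v(2,): G4->A3 leap 10st
  -> R2 @ bar 2 tick 0 v(0, 1): B2/G3 m6 -> A2/E3 P5 similar
  -> R3 @ bar 3 tick 0 v(1, 2): F4 above E4
  -> R4 @ bar 3 tick 0 v(0, 1): C3/F4 P4 untreated
  -> R7 @ bar 3 tick 0 v(1,): E3->F4 leap 13st
  -> R3 @ bar 3 tick 1 v(1, 2): F4 above E4
  -> R3 @ bar 3 tick 2 v(1, 2): F4 above E4
  -> R3 @ bar 3 tick 3 v(1, 2): F4 above E4
  -> R2 @ bar 4 tick 0 v(1, 2): F4/E4 m2 -> G3/D4 P5 similar
  -> R7 @ bar 4 tick 0 v(1,): F4->G3 leap 10st
  -> R1 @ bar 5 tick 0 v(1, 2): G3/D4 P5 -> C4/G4 P5 similar
  -> R2 @ bar 5 tick 0 v(0, 1): B2/G3 m6 -> C3/C4 P8 similar
  -> R2 @ bar 5 tick 0 v(0, 2): B2/D4 m3 -> C3/G4 P5 similar

(1, 0, R4, (0, 2))
(1, 0, R7, (2,))
(2, 0, R2, (0, 1))
(3, 0, R3, (1, 2))
(3, 0, R4, (0, 1))
(3, 0, R7, (1,))
(3, 1, R3, (1, 2))
(3, 2, R3, (1, 2))
(3, 3, R3, (1, 2))
(4, 0, R2, (1, 2))
(4, 0, R7, (1,))
(5, 0, R1, (1, 2))
(5, 0, R2, (0, 1))
(5, 0, R2, (0, 2))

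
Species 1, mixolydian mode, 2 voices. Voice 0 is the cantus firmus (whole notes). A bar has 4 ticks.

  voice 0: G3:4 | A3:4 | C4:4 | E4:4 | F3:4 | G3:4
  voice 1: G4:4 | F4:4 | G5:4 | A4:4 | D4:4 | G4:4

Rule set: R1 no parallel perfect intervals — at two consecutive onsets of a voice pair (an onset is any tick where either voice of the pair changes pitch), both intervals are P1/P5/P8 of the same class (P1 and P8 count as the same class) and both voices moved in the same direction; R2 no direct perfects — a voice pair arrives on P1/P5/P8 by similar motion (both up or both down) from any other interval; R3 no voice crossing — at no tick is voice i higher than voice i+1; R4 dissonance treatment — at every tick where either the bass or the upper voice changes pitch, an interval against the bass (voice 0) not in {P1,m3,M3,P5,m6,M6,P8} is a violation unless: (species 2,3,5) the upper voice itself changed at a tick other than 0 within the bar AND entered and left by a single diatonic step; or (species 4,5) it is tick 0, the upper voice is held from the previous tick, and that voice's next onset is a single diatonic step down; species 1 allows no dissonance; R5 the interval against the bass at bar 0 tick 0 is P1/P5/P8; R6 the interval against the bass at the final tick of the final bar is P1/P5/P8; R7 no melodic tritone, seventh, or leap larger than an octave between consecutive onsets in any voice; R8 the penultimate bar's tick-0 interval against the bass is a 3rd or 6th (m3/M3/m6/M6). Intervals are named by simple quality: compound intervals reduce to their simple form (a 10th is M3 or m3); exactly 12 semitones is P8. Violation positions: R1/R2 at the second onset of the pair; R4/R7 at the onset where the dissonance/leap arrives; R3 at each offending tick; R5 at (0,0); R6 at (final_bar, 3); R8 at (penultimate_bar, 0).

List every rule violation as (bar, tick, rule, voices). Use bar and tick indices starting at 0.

bar 0: v0=G3 v1=G4 downbeat P8
bar 1: v0=A3 v1=F4 downbeat m6
bar 2: v0=C4 v1=G5 downbeat P5
bar 3: v0=E4 v1=A4 downbeat P4
bar 4: v0=F3 v1=D4 downbeat M6
bar 5: v0=G3 v1=G4 downbeat P8
  -> R2 @ bar 2 tick 0 v(0, 1): A3/F4 m6 -> C4/G5 P5 similar
  -> R7 @ bar 2 tick 0 v(1,): F4->G5 leap 14st
  -> R4 @ bar 3 tick 0 v(0, 1): E4/A4 P4 untreated
  -> R7 @ bar 3 tick 0 v(1,): G5->A4 leap 10st
  -> R7 @ bar 4 tick 0 v(0,): E4->F3 leap 11st
  -> R2 @ bar 5 tick 0 v(0, 1): F3/D4 M6 -> G3/G4 P8 similar

(2, 0, R2, (0, 1))
(2, 0, R7, (1,))
(3, 0, R4, (0, 1))
(3, 0, R7, (1,))
(4, 0, R7, (0,))
(5, 0, R2, (0, 1))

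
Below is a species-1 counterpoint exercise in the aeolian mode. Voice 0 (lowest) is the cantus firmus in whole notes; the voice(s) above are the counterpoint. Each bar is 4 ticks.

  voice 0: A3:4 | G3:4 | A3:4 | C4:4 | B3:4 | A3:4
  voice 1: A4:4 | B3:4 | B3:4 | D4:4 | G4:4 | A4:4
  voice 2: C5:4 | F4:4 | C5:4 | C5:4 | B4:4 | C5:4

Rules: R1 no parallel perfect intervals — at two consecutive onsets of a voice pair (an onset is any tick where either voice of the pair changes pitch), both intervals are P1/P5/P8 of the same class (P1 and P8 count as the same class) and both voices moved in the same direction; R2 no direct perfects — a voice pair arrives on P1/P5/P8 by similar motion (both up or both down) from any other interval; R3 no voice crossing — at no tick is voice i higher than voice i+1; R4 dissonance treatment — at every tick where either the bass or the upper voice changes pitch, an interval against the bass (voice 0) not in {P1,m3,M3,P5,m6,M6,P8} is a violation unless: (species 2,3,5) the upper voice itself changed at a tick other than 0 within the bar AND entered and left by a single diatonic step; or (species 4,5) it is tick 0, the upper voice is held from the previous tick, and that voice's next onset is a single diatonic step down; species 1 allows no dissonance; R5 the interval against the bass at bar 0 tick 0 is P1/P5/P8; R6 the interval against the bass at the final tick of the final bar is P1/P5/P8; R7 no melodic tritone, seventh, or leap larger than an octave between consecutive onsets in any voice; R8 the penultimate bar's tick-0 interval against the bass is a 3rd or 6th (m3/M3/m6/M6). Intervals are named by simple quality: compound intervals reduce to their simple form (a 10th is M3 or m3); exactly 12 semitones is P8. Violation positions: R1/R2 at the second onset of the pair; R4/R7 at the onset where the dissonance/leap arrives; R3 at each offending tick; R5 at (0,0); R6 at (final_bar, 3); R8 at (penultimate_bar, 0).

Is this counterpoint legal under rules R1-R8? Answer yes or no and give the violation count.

bar 0: v0=A3 v1=A4 v2=C5 (m3)
bar 1: v0=G3 v1=B3 v2=F4 (m7)
bar 2: v0=A3 v1=B3 v2=C5 (m3)
bar 3: v0=C4 v1=D4 v2=C5 (P8)
bar 4: v0=B3 v1=G4 v2=B4 (P8)
bar 5: v0=A3 v1=A4 v2=C5 (m3)
  R5 @ bar0.0: opens on m3
  R4 @ bar1.0: G3/F4 m7 untreated
  R7 @ bar1.0: A4->B3 leap 10st
  R4 @ bar2.0: A3/B3 M2 untreated
  R4 @ bar3.0: C4/D4 M2 untreated
  R1 @ bar4.0: C4/C5 P8 -> B3/B4 P8 similar
  R8 @ bar4.0: penult P8 not 3rd/6th
  R6 @ bar5.3: closes on m3

No (8 violations)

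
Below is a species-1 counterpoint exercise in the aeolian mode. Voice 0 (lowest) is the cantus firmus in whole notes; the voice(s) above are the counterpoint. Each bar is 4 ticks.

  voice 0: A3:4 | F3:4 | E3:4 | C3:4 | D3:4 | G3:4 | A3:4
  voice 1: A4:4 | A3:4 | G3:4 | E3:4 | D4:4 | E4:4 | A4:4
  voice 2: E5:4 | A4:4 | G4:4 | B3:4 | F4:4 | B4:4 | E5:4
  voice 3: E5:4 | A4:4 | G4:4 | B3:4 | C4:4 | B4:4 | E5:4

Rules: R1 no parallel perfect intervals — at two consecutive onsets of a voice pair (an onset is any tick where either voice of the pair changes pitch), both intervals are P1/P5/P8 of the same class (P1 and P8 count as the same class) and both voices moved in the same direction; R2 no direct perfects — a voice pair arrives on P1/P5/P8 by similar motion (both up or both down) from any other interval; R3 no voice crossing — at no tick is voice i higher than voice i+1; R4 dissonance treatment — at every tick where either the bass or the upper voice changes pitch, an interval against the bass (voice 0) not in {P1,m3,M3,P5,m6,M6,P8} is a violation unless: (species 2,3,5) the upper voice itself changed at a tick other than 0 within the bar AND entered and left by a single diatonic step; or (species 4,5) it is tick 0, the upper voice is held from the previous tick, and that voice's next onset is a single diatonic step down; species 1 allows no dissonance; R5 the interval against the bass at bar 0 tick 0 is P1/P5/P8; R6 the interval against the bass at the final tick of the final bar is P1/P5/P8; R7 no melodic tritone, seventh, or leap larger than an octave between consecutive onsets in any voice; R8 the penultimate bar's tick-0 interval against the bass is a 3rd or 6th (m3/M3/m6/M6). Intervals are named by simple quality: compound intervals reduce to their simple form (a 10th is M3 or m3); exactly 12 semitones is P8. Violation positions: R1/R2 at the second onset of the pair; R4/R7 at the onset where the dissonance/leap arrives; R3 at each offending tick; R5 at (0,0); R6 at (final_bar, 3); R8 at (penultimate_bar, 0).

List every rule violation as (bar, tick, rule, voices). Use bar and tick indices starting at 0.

(1, 0, R1, (2, 3))
(1, 0, R2, (1, 2))
(1, 0, R2, (1, 3))
(2, 0, R1, (1, 2))
(2, 0, R1, (1, 3))
(2, 0, R1, (2, 3))
(3, 0, R1, (2, 3))
(3, 0, R2, (1, 2))
(3, 0, R2, (1, 3))
(3, 0, R4, (0, 2))
(3, 0, R4, (0, 3))
(4, 0, R2, (0, 1))
(4, 0, R3, (2, 3))
(4, 0, R4, (0, 3))
(4, 0, R7, (1,))
(4, 0, R7, (2,))
(4, 1, R3, (2, 3))
(4, 2, R3, (2, 3))
(4, 3, R3, (2, 3))
(5, 0, R2, (1, 2))
(5, 0, R2, (1, 3))
(5, 0, R2, (2, 3))
(5, 0, R7, (2,))
(5, 0, R7, (3,))
(6, 0, R1, (1, 2))
(6, 0, R1, (1, 3))
(6, 0, R1, (2, 3))
(6, 0, R2, (0, 1))
(6, 0, R2, (0, 2))
(6, 0, R2, (0, 3))

bar 0: v0=A3 v1=A4 v2=E5 v3=E5 downbeat P5
bar 1: v0=F3 v1=A3 v2=A4 v3=A4 downbeat M3
bar 2: v0=E3 v1=G3 v2=G4 v3=G4 downbeat m3
bar 3: v0=C3 v1=E3 v2=B3 v3=B3 downbeat M7
bar 4: v0=D3 v1=D4 v2=F4 v3=C4 downbeat m7
bar 5: v0=G3 v1=E4 v2=B4 v3=B4 downbeat M3
bar 6: v0=A3 v1=A4 v2=E5 v3=E5 downbeat P5
  -> R1 @ bar 1 tick 0 v(2, 3): E5/E5 P1 -> A4/A4 P1 similar
  -> R2 @ bar 1 tick 0 v(1, 2): A4/E5 P5 -> A3/A4 P8 similar
  -> R2 @ bar 1 tick 0 v(1, 3): A4/E5 P5 -> A3/A4 P8 similar
  -> R1 @ bar 2 tick 0 v(1, 2): A3/A4 P8 -> G3/G4 P8 similar
  -> R1 @ bar 2 tick 0 v(1, 3): A3/A4 P8 -> G3/G4 P8 similar
  -> R1 @ bar 2 tick 0 v(2, 3): A4/A4 P1 -> G4/G4 P1 similar
  -> R1 @ bar 3 tick 0 v(2, 3): G4/G4 P1 -> B3/B3 P1 similar
  -> R2 @ bar 3 tick 0 v(1, 2): G3/G4 P8 -> E3/B3 P5 similar
  -> R2 @ bar 3 tick 0 v(1, 3): G3/G4 P8 -> E3/B3 P5 similar
  -> R4 @ bar 3 tick 0 v(0, 2): C3/B3 M7 untreated
  -> R4 @ bar 3 tick 0 v(0, 3): C3/B3 M7 untreated
  -> R2 @ bar 4 tick 0 v(0, 1): C3/E3 M3 -> D3/D4 P8 similar
  -> R3 @ bar 4 tick 0 v(2, 3): F4 above C4
  -> R4 @ bar 4 tick 0 v(0, 3): D3/C4 m7 untreated
  -> R7 @ bar 4 tick 0 v(1,): E3->D4 leap 10st
  -> R7 @ bar 4 tick 0 v(2,): B3->F4 leap 6st
  -> R3 @ bar 4 tick 1 v(2, 3): F4 above C4
  -> R3 @ bar 4 tick 2 v(2, 3): F4 above C4
  -> R3 @ bar 4 tick 3 v(2, 3): F4 above C4
  -> R2 @ bar 5 tick 0 v(1, 2): D4/F4 m3 -> E4/B4 P5 similar
  -> R2 @ bar 5 tick 0 v(1, 3): D4/C4 M2 -> E4/B4 P5 similar
  -> R2 @ bar 5 tick 0 v(2, 3): F4/C4 P4 -> B4/B4 P1 similar
  -> R7 @ bar 5 tick 0 v(2,): F4->B4 leap 6st
  -> R7 @ bar 5 tick 0 v(3,): C4->B4 leap 11st
  -> R1 @ bar 6 tick 0 v(1, 2): E4/B4 P5 -> A4/E5 P5 similar
  -> R1 @ bar 6 tick 0 v(1, 3): E4/B4 P5 -> A4/E5 P5 similar
  -> R1 @ bar 6 tick 0 v(2, 3): B4/B4 P1 -> E5/E5 P1 similar
  -> R2 @ bar 6 tick 0 v(0, 1): G3/E4 M6 -> A3/A4 P8 similar
  -> R2 @ bar 6 tick 0 v(0, 2): G3/B4 M3 -> A3/E5 P5 similar
  -> R2 @ bar 6 tick 0 v(0, 3): G3/B4 M3 -> A3/E5 P5 similar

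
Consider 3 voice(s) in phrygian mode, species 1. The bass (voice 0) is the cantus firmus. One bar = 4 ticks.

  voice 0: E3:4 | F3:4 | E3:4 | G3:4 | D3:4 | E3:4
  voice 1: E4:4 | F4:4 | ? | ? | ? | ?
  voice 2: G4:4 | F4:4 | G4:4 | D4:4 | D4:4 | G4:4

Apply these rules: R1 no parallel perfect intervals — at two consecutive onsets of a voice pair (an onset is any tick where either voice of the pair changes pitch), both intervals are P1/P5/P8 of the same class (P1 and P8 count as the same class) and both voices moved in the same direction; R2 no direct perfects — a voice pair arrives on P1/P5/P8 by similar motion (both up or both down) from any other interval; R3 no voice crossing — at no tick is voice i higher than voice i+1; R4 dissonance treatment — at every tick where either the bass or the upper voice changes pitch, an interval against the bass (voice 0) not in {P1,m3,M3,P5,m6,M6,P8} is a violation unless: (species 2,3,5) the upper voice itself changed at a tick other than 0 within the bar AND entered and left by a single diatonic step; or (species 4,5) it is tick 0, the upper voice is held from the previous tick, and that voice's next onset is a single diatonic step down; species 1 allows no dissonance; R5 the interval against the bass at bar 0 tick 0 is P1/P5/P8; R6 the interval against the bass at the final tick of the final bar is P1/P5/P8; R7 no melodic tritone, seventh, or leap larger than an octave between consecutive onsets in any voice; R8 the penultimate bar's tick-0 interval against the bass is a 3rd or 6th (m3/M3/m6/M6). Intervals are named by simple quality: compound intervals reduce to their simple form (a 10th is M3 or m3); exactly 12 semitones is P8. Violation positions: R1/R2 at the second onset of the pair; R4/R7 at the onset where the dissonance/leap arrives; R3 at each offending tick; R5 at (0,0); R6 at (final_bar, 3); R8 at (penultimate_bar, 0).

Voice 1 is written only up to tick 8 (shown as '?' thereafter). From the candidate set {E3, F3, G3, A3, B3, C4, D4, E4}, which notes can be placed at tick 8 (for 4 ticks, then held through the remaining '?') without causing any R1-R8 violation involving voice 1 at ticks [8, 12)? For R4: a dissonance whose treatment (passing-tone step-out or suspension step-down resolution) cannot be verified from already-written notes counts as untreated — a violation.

E3: violates R1,R7
F3: violates R4
G3: violates R7
A3: violates R4
B3: violates R2,R7
C4: legal
D4: violates R4
E4: violates R1

{C4}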